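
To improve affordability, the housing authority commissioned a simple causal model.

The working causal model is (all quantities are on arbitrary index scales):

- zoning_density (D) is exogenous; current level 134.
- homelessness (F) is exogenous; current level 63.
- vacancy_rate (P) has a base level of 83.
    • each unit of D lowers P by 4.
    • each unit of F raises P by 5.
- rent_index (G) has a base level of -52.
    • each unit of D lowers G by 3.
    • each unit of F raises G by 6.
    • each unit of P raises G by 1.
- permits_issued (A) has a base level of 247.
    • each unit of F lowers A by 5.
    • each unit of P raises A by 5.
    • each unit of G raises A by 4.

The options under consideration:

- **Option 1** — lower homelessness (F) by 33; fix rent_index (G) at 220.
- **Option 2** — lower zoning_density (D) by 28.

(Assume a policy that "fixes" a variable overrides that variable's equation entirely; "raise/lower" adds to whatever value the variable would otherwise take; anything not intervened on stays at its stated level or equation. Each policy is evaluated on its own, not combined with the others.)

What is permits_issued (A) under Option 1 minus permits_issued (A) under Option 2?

-268

Option 1 (F − 33, G := 220):
  D = 134
  F = 63 − 33 = 30
  P = 83 − 4·134 + 5·30 = -303
  G = 220
  A = 247 − 5·30 + 5·(-303) + 4·220 = -538
Option 2 (D − 28):
  D = 134 − 28 = 106
  F = 63
  P = 83 − 4·106 + 5·63 = -26
  G = -52 − 3·106 + 6·63 + (-26) = -18
  A = 247 − 5·63 + 5·(-26) + 4·(-18) = -270
A: -538 − (-270) = -268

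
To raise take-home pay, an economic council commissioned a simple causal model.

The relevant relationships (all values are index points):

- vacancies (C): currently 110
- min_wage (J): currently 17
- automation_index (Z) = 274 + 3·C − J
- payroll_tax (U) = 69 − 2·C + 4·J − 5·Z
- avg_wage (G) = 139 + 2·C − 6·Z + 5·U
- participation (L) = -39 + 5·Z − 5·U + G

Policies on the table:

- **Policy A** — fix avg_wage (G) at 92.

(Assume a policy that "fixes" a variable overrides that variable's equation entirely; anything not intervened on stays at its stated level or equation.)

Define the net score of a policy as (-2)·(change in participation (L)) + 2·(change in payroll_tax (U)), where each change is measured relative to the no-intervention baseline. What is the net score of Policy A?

Baseline:
  C = 110
  J = 17
  Z = 274 + 3·110 − 17 = 587
  U = 69 − 2·110 + 4·17 − 5·587 = -3018
  G = 139 + 2·110 − 6·587 + 5·(-3018) = -18253
  L = -39 + 5·587 − 5·(-3018) + (-18253) = -267
Policy A (G := 92):
  C = 110
  J = 17
  Z = 274 + 3·110 − 17 = 587
  U = 69 − 2·110 + 4·17 − 5·587 = -3018
  G = 92
  L = -39 + 5·587 − 5·(-3018) + 92 = 18078
ΔL = 18078 − (-267) = 18345; ΔU = -3018 − (-3018) = 0
Score = (-2)·18345 + 2·0 = -36690

-36690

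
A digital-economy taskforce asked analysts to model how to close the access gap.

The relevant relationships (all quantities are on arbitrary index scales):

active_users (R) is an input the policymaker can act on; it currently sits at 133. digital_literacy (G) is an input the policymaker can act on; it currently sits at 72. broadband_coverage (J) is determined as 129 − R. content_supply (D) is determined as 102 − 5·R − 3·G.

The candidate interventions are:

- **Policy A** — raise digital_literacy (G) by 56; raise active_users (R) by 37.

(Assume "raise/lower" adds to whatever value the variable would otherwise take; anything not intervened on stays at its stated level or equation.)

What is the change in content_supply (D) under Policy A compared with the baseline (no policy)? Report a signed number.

Baseline:
  R = 133
  G = 72
  D = 102 − 5·133 − 3·72 = -779
Policy A (G + 56, R + 37):
  R = 133 + 37 = 170
  G = 72 + 56 = 128
  D = 102 − 5·170 − 3·128 = -1132
Change in D: -1132 − (-779) = -353

-353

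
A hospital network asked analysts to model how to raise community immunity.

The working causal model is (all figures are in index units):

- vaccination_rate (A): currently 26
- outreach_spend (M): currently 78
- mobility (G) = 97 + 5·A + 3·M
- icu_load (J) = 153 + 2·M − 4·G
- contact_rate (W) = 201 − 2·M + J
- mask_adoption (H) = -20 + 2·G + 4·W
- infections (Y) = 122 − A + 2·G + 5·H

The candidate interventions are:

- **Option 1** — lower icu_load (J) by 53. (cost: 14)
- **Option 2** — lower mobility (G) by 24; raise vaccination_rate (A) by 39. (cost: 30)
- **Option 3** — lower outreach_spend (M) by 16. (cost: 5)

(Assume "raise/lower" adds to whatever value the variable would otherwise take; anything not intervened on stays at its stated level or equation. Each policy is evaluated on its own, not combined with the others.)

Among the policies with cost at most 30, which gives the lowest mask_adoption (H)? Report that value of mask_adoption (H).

Option 1 (J − 53):
  A = 26
  M = 78
  G = 97 + 5·26 + 3·78 = 461
  J = 153 + 2·78 − 4·461 (−53 from intervention) = -1588
  W = 201 − 2·78 + (-1588) = -1543
  H = -20 + 2·461 + 4·(-1543) = -5270
Option 2 (G − 24, A + 39):
  A = 26 + 39 = 65
  M = 78
  G = 97 + 5·65 + 3·78 (−24 from intervention) = 632
  J = 153 + 2·78 − 4·632 = -2219
  W = 201 − 2·78 + (-2219) = -2174
  H = -20 + 2·632 + 4·(-2174) = -7452
Option 3 (M − 16):
  A = 26
  M = 78 − 16 = 62
  G = 97 + 5·26 + 3·62 = 413
  J = 153 + 2·62 − 4·413 = -1375
  W = 201 − 2·62 + (-1375) = -1298
  H = -20 + 2·413 + 4·(-1298) = -4386
Comparing — Option 1: H=-5270, Option 2: H=-7452, Option 3: H=-4386. Lowest is -7452 (Option 2).

-7452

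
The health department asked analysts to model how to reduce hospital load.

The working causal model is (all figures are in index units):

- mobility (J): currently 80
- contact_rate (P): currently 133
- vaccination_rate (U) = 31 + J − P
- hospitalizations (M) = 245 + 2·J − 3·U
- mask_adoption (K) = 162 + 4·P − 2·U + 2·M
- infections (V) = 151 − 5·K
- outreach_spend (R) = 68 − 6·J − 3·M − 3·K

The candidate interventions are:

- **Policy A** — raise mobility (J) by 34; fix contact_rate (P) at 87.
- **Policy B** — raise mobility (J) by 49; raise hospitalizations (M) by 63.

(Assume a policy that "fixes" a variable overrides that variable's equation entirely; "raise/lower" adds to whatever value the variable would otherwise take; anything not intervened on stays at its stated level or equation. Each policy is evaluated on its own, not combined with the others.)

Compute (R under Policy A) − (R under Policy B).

Policy A (J + 34, P := 87):
  J = 80 + 34 = 114
  P = 87
  U = 31 + 114 − 87 = 58
  M = 245 + 2·114 − 3·58 = 299
  K = 162 + 4·87 − 2·58 + 2·299 = 992
  R = 68 − 6·114 − 3·299 − 3·992 = -4489
Policy B (J + 49, M + 63):
  J = 80 + 49 = 129
  P = 133
  U = 31 + 129 − 133 = 27
  M = 245 + 2·129 − 3·27 (+63 from intervention) = 485
  K = 162 + 4·133 − 2·27 + 2·485 = 1610
  R = 68 − 6·129 − 3·485 − 3·1610 = -6991
R: -4489 − (-6991) = 2502

2502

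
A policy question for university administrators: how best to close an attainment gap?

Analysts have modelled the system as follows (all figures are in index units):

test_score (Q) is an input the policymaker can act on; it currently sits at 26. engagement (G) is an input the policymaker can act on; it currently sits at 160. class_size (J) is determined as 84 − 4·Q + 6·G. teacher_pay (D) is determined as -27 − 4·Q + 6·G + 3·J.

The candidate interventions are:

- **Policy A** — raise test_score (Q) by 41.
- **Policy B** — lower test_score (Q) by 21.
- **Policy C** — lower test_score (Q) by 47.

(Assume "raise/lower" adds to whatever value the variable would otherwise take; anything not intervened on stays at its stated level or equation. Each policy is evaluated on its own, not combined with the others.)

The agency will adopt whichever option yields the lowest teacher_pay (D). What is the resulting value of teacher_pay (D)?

2993

Policy A (Q + 41):
  Q = 26 + 41 = 67
  G = 160
  J = 84 − 4·67 + 6·160 = 776
  D = -27 − 4·67 + 6·160 + 3·776 = 2993
Policy B (Q − 21):
  Q = 26 − 21 = 5
  G = 160
  J = 84 − 4·5 + 6·160 = 1024
  D = -27 − 4·5 + 6·160 + 3·1024 = 3985
Policy C (Q − 47):
  Q = 26 − 47 = -21
  G = 160
  J = 84 − 4·(-21) + 6·160 = 1128
  D = -27 − 4·(-21) + 6·160 + 3·1128 = 4401
Comparing — Policy A: D=2993, Policy B: D=3985, Policy C: D=4401. Lowest is 2993 (Policy A).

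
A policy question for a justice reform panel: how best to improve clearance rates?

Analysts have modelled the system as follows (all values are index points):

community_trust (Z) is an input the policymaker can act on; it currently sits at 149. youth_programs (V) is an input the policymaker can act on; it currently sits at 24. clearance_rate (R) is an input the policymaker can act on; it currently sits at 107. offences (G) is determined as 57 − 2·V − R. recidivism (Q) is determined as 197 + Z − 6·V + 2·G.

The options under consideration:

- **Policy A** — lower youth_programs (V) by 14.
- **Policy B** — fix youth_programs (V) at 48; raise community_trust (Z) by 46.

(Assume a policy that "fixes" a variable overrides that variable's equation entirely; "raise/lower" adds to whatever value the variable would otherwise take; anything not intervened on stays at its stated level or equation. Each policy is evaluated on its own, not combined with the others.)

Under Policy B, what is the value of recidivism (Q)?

-188

Policy B (V := 48, Z + 46):
  Z = 149 + 46 = 195
  V = 48
  R = 107
  G = 57 − 2·48 − 107 = -146
  Q = 197 + 195 − 6·48 + 2·(-146) = -188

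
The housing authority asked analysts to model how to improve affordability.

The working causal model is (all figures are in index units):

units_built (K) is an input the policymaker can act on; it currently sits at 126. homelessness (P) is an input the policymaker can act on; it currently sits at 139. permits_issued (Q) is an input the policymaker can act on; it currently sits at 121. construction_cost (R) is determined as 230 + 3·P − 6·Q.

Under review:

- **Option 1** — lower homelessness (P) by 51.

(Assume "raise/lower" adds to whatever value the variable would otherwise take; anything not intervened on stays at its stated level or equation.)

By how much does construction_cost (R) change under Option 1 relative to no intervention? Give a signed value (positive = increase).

-153

Baseline:
  P = 139
  Q = 121
  R = 230 + 3·139 − 6·121 = -79
Option 1 (P − 51):
  P = 139 − 51 = 88
  Q = 121
  R = 230 + 3·88 − 6·121 = -232
Change in R: -232 − (-79) = -153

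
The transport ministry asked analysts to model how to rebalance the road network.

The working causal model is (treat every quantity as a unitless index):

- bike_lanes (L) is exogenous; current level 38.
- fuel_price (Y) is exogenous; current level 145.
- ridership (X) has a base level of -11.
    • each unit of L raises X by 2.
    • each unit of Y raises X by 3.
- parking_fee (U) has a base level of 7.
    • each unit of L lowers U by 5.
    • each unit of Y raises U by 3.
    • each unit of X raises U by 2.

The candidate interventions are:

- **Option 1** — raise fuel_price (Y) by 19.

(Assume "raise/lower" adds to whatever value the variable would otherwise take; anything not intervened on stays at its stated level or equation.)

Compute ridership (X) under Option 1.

Option 1 (Y + 19):
  L = 38
  Y = 145 + 19 = 164
  X = -11 + 2·38 + 3·164 = 557

557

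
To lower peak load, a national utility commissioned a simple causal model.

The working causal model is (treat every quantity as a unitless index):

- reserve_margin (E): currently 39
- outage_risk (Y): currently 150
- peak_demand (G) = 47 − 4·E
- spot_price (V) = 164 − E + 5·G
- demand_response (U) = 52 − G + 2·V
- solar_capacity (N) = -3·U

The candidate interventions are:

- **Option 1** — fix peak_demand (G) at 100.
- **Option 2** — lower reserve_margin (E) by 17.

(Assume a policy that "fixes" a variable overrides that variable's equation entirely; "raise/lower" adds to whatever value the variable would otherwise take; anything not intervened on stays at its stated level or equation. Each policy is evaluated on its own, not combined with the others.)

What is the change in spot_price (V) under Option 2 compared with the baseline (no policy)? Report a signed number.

357

Baseline:
  E = 39
  G = 47 − 4·39 = -109
  V = 164 − 39 + 5·(-109) = -420
Option 2 (E − 17):
  E = 39 − 17 = 22
  G = 47 − 4·22 = -41
  V = 164 − 22 + 5·(-41) = -63
Change in V: -63 − (-420) = 357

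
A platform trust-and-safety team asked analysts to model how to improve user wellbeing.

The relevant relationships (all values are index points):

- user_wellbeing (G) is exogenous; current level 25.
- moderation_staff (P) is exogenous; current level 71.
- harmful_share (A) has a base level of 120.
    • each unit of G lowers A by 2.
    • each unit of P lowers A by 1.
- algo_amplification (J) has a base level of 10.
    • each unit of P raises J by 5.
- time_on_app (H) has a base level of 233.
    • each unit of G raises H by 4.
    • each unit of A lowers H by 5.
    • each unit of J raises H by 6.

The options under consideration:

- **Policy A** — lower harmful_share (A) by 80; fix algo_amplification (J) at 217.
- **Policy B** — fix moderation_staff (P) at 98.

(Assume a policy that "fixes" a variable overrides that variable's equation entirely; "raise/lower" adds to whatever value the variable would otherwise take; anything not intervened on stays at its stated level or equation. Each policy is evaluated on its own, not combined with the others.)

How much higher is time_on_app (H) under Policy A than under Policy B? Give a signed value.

-1433

Policy A (A − 80, J := 217):
  G = 25
  P = 71
  A = 120 − 2·25 − 71 (−80 from intervention) = -81
  J = 217
  H = 233 + 4·25 − 5·(-81) + 6·217 = 2040
Policy B (P := 98):
  G = 25
  P = 98
  A = 120 − 2·25 − 98 = -28
  J = 10 + 5·98 = 500
  H = 233 + 4·25 − 5·(-28) + 6·500 = 3473
H: 2040 − 3473 = -1433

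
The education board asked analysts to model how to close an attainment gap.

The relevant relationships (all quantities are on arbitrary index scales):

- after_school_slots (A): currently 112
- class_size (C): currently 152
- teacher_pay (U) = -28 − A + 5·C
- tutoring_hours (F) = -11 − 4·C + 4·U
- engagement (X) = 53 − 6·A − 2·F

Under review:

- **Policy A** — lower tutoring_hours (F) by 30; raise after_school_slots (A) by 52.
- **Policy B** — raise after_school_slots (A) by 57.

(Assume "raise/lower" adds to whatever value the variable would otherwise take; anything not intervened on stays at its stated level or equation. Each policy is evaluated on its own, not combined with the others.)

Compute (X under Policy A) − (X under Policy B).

50

Policy A (F − 30, A + 52):
  A = 112 + 52 = 164
  C = 152
  U = -28 − 164 + 5·152 = 568
  F = -11 − 4·152 + 4·568 (−30 from intervention) = 1623
  X = 53 − 6·164 − 2·1623 = -4177
Policy B (A + 57):
  A = 112 + 57 = 169
  C = 152
  U = -28 − 169 + 5·152 = 563
  F = -11 − 4·152 + 4·563 = 1633
  X = 53 − 6·169 − 2·1633 = -4227
X: -4177 − (-4227) = 50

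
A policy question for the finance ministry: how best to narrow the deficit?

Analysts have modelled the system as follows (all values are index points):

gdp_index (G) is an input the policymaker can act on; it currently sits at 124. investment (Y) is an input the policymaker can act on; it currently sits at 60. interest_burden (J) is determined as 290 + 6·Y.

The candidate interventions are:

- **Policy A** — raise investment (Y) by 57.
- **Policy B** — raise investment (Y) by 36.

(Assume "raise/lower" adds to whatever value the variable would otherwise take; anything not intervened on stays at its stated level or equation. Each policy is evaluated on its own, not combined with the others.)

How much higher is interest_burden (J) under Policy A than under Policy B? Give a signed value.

Policy A (Y + 57):
  Y = 60 + 57 = 117
  J = 290 + 6·117 = 992
Policy B (Y + 36):
  Y = 60 + 36 = 96
  J = 290 + 6·96 = 866
J: 992 − 866 = 126

126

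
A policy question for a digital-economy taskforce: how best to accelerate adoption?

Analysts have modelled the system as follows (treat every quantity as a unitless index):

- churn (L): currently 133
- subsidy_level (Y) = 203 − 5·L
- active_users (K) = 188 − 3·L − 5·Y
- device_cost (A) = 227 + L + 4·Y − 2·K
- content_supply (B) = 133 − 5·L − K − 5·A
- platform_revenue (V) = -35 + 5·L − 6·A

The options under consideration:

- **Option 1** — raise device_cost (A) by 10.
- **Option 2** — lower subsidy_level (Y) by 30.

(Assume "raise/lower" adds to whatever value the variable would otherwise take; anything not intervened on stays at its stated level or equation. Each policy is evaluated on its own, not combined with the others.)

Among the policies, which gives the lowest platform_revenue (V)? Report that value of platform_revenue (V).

34686

Option 1 (A + 10):
  L = 133
  Y = 203 − 5·133 = -462
  K = 188 − 3·133 − 5·(-462) = 2099
  A = 227 + 133 + 4·(-462) − 2·2099 (+10 from intervention) = -5676
  V = -35 + 5·133 − 6·(-5676) = 34686
Option 2 (Y − 30):
  L = 133
  Y = 203 − 5·133 (−30 from intervention) = -492
  K = 188 − 3·133 − 5·(-492) = 2249
  A = 227 + 133 + 4·(-492) − 2·2249 = -6106
  V = -35 + 5·133 − 6·(-6106) = 37266
Comparing — Option 1: V=34686, Option 2: V=37266. Lowest is 34686 (Option 1).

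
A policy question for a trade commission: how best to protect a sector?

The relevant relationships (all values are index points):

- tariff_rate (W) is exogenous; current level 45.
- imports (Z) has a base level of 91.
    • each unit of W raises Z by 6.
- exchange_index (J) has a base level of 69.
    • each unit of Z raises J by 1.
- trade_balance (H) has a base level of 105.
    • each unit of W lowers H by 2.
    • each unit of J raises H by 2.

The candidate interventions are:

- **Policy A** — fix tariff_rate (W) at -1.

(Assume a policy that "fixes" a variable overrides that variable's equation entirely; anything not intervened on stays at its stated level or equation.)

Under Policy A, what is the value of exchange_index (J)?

154

Policy A (W := -1):
  W = -1
  Z = 91 + 6·(-1) = 85
  J = 69 + 85 = 154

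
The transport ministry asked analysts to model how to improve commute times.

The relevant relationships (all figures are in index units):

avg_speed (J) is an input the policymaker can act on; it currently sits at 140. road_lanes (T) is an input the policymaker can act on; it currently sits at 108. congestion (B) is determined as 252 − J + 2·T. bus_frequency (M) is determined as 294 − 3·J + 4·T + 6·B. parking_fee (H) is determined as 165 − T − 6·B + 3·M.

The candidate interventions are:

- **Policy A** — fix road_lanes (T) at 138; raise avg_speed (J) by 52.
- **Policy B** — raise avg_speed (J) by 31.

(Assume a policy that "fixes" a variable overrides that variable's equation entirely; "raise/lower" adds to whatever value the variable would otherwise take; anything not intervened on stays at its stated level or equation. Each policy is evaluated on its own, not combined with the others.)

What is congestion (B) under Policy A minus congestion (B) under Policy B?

39

Policy A (T := 138, J + 52):
  J = 140 + 52 = 192
  T = 138
  B = 252 − 192 + 2·138 = 336
Policy B (J + 31):
  J = 140 + 31 = 171
  T = 108
  B = 252 − 171 + 2·108 = 297
B: 336 − 297 = 39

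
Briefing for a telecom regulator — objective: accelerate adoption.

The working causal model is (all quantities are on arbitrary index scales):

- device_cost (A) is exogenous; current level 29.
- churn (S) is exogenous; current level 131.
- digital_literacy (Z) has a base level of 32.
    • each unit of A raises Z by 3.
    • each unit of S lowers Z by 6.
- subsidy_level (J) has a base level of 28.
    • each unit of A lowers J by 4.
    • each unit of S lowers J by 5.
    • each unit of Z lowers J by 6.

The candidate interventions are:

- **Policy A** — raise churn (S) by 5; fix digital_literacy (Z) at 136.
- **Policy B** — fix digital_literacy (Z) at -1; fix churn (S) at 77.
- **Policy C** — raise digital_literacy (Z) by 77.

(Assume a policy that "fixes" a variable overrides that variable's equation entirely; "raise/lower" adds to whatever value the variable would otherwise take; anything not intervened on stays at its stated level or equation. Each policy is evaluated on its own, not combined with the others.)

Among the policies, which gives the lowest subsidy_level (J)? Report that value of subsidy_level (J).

Policy A (S + 5, Z := 136):
  A = 29
  S = 131 + 5 = 136
  Z = 136
  J = 28 − 4·29 − 5·136 − 6·136 = -1584
Policy B (Z := -1, S := 77):
  A = 29
  S = 77
  Z = -1
  J = 28 − 4·29 − 5·77 − 6·(-1) = -467
Policy C (Z + 77):
  A = 29
  S = 131
  Z = 32 + 3·29 − 6·131 (+77 from intervention) = -590
  J = 28 − 4·29 − 5·131 − 6·(-590) = 2797
Comparing — Policy A: J=-1584, Policy B: J=-467, Policy C: J=2797. Lowest is -1584 (Policy A).

-1584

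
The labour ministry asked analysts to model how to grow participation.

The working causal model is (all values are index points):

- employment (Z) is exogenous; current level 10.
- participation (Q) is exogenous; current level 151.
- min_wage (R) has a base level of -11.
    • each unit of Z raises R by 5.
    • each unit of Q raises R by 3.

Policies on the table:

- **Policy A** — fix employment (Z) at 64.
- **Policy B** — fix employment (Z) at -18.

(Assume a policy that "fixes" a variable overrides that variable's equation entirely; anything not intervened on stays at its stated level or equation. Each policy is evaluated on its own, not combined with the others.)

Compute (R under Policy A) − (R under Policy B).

410

Policy A (Z := 64):
  Z = 64
  Q = 151
  R = -11 + 5·64 + 3·151 = 762
Policy B (Z := -18):
  Z = -18
  Q = 151
  R = -11 + 5·(-18) + 3·151 = 352
R: 762 − 352 = 410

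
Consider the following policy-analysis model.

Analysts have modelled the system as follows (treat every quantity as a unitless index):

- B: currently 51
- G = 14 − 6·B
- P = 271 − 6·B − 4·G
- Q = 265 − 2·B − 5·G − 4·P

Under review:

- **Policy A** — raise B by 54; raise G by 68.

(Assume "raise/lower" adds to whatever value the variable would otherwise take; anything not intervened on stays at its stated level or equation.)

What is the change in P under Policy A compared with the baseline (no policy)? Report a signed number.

Baseline:
  B = 51
  G = 14 − 6·51 = -292
  P = 271 − 6·51 − 4·(-292) = 1133
Policy A (B + 54, G + 68):
  B = 51 + 54 = 105
  G = 14 − 6·105 (+68 from intervention) = -548
  P = 271 − 6·105 − 4·(-548) = 1833
Change in P: 1833 − 1133 = 700

700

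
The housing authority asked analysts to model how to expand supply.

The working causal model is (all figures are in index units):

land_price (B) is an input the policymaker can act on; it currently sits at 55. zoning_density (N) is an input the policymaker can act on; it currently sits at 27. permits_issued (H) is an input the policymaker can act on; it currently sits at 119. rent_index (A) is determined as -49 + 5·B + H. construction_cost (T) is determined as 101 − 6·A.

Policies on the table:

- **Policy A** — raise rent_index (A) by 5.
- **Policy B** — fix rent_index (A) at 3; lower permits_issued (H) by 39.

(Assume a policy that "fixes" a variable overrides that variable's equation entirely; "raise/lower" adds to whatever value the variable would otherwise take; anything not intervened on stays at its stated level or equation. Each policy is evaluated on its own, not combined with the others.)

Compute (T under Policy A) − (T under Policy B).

Policy A (A + 5):
  B = 55
  H = 119
  A = -49 + 5·55 + 119 (+5 from intervention) = 350
  T = 101 − 6·350 = -1999
Policy B (A := 3, H − 39):
  B = 55
  H = 119 − 39 = 80
  A = 3
  T = 101 − 6·3 = 83
T: -1999 − 83 = -2082

-2082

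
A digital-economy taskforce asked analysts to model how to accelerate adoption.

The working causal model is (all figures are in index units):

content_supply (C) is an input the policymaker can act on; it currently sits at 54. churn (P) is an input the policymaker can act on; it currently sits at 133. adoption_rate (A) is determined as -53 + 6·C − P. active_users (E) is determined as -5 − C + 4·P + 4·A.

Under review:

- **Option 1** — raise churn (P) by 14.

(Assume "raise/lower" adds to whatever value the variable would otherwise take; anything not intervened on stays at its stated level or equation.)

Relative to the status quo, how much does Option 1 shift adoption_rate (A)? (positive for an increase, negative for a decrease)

Baseline:
  C = 54
  P = 133
  A = -53 + 6·54 − 133 = 138
Option 1 (P + 14):
  C = 54
  P = 133 + 14 = 147
  A = -53 + 6·54 − 147 = 124
Change in A: 124 − 138 = -14

-14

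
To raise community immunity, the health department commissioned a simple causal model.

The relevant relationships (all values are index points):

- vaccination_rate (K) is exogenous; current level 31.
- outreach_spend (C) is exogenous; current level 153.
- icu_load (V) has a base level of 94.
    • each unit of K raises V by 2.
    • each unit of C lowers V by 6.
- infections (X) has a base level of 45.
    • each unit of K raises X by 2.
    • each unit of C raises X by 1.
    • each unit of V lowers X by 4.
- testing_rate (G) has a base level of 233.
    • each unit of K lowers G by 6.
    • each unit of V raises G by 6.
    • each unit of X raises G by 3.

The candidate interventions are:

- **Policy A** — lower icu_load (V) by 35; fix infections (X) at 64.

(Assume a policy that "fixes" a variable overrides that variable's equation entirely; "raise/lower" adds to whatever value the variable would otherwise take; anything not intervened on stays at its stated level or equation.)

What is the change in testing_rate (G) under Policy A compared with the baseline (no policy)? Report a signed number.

-9942

Baseline:
  K = 31
  C = 153
  V = 94 + 2·31 − 6·153 = -762
  X = 45 + 2·31 + 153 − 4·(-762) = 3308
  G = 233 − 6·31 + 6·(-762) + 3·3308 = 5399
Policy A (V − 35, X := 64):
  K = 31
  C = 153
  V = 94 + 2·31 − 6·153 (−35 from intervention) = -797
  X = 64
  G = 233 − 6·31 + 6·(-797) + 3·64 = -4543
Change in G: -4543 − 5399 = -9942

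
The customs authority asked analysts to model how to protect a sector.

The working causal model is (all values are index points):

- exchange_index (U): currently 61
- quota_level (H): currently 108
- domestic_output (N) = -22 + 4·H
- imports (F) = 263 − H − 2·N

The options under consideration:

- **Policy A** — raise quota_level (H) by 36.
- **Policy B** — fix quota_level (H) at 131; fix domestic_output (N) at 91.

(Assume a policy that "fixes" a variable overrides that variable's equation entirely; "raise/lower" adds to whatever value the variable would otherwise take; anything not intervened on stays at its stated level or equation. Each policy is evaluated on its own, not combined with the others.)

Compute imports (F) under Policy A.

Policy A (H + 36):
  H = 108 + 36 = 144
  N = -22 + 4·144 = 554
  F = 263 − 144 − 2·554 = -989

-989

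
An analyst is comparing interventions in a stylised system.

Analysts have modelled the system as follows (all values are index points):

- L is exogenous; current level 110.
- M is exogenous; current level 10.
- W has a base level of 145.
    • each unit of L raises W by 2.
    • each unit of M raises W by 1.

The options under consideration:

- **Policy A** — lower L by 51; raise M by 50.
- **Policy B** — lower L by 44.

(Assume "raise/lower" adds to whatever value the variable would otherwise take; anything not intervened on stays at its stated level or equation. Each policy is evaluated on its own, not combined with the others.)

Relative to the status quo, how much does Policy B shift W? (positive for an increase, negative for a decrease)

-88

Baseline:
  L = 110
  M = 10
  W = 145 + 2·110 + 10 = 375
Policy B (L − 44):
  L = 110 − 44 = 66
  M = 10
  W = 145 + 2·66 + 10 = 287
Change in W: 287 − 375 = -88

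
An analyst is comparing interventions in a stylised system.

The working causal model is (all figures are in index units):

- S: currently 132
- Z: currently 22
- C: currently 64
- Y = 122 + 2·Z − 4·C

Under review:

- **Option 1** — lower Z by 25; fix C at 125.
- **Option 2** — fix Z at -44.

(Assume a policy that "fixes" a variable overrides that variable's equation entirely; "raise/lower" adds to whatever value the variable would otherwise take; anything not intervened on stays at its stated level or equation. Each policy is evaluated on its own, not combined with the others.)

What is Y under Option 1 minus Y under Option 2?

Option 1 (Z − 25, C := 125):
  Z = 22 − 25 = -3
  C = 125
  Y = 122 + 2·(-3) − 4·125 = -384
Option 2 (Z := -44):
  Z = -44
  C = 64
  Y = 122 + 2·(-44) − 4·64 = -222
Y: -384 − (-222) = -162

-162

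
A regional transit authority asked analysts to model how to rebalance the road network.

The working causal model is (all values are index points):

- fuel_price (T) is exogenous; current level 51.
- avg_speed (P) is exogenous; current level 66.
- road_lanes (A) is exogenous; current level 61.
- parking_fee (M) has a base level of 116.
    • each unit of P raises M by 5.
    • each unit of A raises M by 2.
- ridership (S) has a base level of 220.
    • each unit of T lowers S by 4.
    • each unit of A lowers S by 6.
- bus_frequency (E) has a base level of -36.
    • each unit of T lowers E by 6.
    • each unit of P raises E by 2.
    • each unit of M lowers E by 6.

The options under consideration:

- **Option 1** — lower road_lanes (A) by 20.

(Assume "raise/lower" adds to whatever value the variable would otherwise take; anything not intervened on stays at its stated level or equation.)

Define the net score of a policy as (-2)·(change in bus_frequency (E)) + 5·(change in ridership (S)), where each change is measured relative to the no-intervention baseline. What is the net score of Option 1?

Baseline:
  T = 51
  P = 66
  A = 61
  M = 116 + 5·66 + 2·61 = 568
  S = 220 − 4·51 − 6·61 = -350
  E = -36 − 6·51 + 2·66 − 6·568 = -3618
Option 1 (A − 20):
  T = 51
  P = 66
  A = 61 − 20 = 41
  M = 116 + 5·66 + 2·41 = 528
  S = 220 − 4·51 − 6·41 = -230
  E = -36 − 6·51 + 2·66 − 6·528 = -3378
ΔE = -3378 − (-3618) = 240; ΔS = -230 − (-350) = 120
Score = (-2)·240 + 5·120 = 120

120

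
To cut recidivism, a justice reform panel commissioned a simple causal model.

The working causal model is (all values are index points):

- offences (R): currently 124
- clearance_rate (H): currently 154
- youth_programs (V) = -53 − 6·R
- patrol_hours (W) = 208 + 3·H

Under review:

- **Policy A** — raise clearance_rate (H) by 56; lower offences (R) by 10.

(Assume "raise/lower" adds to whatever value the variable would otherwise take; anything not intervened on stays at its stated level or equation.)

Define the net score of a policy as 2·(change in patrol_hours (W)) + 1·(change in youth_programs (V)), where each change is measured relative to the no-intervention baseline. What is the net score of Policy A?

Baseline:
  R = 124
  H = 154
  V = -53 − 6·124 = -797
  W = 208 + 3·154 = 670
Policy A (H + 56, R − 10):
  R = 124 − 10 = 114
  H = 154 + 56 = 210
  V = -53 − 6·114 = -737
  W = 208 + 3·210 = 838
ΔW = 838 − 670 = 168; ΔV = -737 − (-797) = 60
Score = 2·168 + 1·60 = 396

396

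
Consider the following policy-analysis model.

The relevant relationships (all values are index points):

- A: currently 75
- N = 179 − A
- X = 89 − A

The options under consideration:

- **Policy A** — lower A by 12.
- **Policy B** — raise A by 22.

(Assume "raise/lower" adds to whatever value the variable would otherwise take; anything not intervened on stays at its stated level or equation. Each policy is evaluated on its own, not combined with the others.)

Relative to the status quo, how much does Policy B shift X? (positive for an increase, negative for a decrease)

Baseline:
  A = 75
  X = 89 − 75 = 14
Policy B (A + 22):
  A = 75 + 22 = 97
  X = 89 − 97 = -8
Change in X: -8 − 14 = -22

-22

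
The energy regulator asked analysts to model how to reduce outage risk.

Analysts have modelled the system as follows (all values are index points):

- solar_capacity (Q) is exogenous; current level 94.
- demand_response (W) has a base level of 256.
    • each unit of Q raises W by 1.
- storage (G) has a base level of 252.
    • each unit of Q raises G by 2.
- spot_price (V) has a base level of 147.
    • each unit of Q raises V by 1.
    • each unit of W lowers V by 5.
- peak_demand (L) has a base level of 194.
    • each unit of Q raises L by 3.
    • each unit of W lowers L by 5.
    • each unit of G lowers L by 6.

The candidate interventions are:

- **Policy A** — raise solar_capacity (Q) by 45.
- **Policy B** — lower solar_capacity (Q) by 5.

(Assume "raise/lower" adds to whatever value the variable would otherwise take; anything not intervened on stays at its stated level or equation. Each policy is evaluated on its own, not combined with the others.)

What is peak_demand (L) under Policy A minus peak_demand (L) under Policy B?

-700

Policy A (Q + 45):
  Q = 94 + 45 = 139
  W = 256 + 139 = 395
  G = 252 + 2·139 = 530
  L = 194 + 3·139 − 5·395 − 6·530 = -4544
Policy B (Q − 5):
  Q = 94 − 5 = 89
  W = 256 + 89 = 345
  G = 252 + 2·89 = 430
  L = 194 + 3·89 − 5·345 − 6·430 = -3844
L: -4544 − (-3844) = -700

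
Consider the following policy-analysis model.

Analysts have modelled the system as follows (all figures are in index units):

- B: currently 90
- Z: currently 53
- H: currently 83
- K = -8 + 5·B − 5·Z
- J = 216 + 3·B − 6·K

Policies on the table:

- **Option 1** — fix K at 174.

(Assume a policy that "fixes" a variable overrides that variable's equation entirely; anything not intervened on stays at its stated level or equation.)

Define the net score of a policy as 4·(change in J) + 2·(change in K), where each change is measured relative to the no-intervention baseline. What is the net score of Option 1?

Baseline:
  B = 90
  Z = 53
  K = -8 + 5·90 − 5·53 = 177
  J = 216 + 3·90 − 6·177 = -576
Option 1 (K := 174):
  B = 90
  Z = 53
  K = 174
  J = 216 + 3·90 − 6·174 = -558
ΔJ = -558 − (-576) = 18; ΔK = 174 − 177 = -3
Score = 4·18 + 2·(-3) = 66

66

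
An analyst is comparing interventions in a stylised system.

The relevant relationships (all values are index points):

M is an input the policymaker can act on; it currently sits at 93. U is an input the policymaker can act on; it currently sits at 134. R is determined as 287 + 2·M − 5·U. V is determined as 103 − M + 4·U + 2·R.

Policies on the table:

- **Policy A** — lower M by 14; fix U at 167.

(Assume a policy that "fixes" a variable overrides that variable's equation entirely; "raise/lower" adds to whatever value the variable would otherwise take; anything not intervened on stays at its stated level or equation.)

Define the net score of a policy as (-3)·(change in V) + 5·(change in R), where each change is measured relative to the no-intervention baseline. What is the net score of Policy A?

Baseline:
  M = 93
  U = 134
  R = 287 + 2·93 − 5·134 = -197
  V = 103 − 93 + 4·134 + 2·(-197) = 152
Policy A (M − 14, U := 167):
  M = 93 − 14 = 79
  U = 167
  R = 287 + 2·79 − 5·167 = -390
  V = 103 − 79 + 4·167 + 2·(-390) = -88
ΔV = -88 − 152 = -240; ΔR = -390 − (-197) = -193
Score = (-3)·(-240) + 5·(-193) = -245

-245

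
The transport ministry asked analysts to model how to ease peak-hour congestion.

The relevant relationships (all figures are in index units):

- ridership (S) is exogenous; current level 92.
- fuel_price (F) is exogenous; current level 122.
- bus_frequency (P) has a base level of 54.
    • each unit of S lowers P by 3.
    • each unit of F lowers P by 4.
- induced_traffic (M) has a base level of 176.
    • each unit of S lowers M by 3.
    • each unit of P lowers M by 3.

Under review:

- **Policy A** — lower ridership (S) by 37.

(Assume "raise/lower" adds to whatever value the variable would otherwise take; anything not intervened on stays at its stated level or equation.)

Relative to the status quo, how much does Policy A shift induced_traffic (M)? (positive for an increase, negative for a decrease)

Baseline:
  S = 92
  F = 122
  P = 54 − 3·92 − 4·122 = -710
  M = 176 − 3·92 − 3·(-710) = 2030
Policy A (S − 37):
  S = 92 − 37 = 55
  F = 122
  P = 54 − 3·55 − 4·122 = -599
  M = 176 − 3·55 − 3·(-599) = 1808
Change in M: 1808 − 2030 = -222

-222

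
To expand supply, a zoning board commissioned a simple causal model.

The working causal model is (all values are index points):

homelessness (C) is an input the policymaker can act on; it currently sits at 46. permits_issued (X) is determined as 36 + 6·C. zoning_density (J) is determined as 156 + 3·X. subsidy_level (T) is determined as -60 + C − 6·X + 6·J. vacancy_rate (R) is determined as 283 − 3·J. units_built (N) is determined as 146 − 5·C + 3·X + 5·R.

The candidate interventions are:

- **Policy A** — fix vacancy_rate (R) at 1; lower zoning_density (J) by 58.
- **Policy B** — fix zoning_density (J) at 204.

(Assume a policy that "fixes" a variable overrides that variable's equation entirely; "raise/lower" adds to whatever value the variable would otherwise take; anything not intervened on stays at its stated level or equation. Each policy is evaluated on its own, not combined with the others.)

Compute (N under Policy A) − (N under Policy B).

Policy A (R := 1, J − 58):
  C = 46
  X = 36 + 6·46 = 312
  J = 156 + 3·312 (−58 from intervention) = 1034
  R = 1
  N = 146 − 5·46 + 3·312 + 5·1 = 857
Policy B (J := 204):
  C = 46
  X = 36 + 6·46 = 312
  J = 204
  R = 283 − 3·204 = -329
  N = 146 − 5·46 + 3·312 + 5·(-329) = -793
N: 857 − (-793) = 1650

1650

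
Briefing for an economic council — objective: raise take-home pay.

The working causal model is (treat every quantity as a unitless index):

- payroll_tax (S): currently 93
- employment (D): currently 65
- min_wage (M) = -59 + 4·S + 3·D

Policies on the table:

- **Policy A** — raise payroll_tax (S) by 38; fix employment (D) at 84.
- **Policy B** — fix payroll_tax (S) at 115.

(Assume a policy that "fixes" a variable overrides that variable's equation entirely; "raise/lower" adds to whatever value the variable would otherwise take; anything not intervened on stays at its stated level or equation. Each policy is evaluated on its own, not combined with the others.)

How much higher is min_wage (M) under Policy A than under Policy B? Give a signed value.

121

Policy A (S + 38, D := 84):
  S = 93 + 38 = 131
  D = 84
  M = -59 + 4·131 + 3·84 = 717
Policy B (S := 115):
  S = 115
  D = 65
  M = -59 + 4·115 + 3·65 = 596
M: 717 − 596 = 121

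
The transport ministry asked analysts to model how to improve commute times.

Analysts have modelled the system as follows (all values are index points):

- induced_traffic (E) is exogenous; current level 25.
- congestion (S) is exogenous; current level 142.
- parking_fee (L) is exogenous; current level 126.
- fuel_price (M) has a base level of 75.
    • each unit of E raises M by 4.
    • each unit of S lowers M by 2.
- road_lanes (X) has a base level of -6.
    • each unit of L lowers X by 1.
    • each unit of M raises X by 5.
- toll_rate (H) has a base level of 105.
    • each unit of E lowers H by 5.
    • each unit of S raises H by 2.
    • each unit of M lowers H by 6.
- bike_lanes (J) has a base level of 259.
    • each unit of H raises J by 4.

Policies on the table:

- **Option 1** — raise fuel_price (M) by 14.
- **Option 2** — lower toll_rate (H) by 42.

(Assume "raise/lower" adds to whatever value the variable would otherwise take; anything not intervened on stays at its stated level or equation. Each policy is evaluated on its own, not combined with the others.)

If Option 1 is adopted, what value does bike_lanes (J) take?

Option 1 (M + 14):
  E = 25
  S = 142
  M = 75 + 4·25 − 2·142 (+14 from intervention) = -95
  H = 105 − 5·25 + 2·142 − 6·(-95) = 834
  J = 259 + 4·834 = 3595

3595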